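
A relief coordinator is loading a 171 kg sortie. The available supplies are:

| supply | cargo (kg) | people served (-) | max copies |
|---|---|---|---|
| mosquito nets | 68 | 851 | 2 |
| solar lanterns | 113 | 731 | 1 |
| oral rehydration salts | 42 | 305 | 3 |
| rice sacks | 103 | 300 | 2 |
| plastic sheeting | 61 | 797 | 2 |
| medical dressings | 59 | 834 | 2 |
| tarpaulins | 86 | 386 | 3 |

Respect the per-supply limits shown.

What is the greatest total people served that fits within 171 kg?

1990

Taking the top-ratio supplies first gives oral rehydration salts + 2×medical dressings for 1973 (160 kg).
Replace medical dressings with mosquito nets: the trade gains 17 net, giving 1990 at 169 kg.
That's the maximum — no swap from here does better than 1990.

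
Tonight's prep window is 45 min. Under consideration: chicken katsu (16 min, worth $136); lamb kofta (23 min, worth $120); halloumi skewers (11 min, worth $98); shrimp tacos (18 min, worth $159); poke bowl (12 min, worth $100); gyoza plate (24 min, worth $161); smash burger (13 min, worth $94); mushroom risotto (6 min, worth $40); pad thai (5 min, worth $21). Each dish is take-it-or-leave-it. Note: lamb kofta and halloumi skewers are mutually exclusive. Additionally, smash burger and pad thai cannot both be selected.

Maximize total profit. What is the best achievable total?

393

Chicken katsu + halloumi skewers + shrimp tacos uses 45 of the 45 min and totals 393.
Every other selection either busts 45 min or breaks a pairing rule or fails to beat 393.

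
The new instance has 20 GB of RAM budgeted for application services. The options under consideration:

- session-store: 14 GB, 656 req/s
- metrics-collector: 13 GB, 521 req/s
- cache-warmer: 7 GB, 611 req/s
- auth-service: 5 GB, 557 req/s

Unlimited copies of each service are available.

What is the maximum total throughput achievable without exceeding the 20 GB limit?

4×auth-service uses 20 of the 20 GB and totals 2228.

2228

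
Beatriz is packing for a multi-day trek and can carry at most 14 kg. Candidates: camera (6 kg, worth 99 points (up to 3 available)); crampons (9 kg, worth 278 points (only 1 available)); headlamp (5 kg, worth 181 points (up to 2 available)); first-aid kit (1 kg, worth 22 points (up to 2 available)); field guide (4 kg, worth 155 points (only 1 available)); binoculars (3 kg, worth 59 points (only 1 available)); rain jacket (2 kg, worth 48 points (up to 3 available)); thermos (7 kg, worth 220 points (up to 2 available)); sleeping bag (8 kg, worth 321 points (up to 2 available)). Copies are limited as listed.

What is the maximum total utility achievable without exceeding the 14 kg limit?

524

Ranking by ratio (utility/kg): sleeping bag 40.12, field guide 38.75, headlamp 36.20.
The ratio ordering already packs tightly: field guide + rain jacket + sleeping bag, 14 kg, 524.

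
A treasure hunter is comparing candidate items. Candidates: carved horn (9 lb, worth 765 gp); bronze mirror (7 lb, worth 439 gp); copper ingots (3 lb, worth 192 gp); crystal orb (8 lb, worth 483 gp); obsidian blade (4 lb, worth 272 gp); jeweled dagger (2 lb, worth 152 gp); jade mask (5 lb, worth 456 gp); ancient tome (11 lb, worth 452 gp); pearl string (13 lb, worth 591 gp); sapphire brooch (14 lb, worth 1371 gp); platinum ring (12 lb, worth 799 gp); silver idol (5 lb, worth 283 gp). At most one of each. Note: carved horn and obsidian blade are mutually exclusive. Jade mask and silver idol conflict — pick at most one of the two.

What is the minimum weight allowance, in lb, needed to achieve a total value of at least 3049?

36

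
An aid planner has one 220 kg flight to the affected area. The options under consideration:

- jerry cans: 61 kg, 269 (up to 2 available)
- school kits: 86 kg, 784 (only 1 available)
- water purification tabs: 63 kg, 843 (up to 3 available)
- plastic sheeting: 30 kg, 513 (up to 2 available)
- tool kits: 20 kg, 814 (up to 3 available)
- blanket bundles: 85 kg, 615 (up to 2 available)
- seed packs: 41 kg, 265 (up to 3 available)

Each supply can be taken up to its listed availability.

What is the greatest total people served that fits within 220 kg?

4641

A density-first pass picks water purification tabs + 2×plastic sheeting + 3×tool kits — 4311 at 183 kg.
Dropping plastic sheeting frees 30 kg; slotting in water purification tabs (63 kg) lifts the total to 4641 at 216 kg.
Nothing else within 220 kg beats 4641.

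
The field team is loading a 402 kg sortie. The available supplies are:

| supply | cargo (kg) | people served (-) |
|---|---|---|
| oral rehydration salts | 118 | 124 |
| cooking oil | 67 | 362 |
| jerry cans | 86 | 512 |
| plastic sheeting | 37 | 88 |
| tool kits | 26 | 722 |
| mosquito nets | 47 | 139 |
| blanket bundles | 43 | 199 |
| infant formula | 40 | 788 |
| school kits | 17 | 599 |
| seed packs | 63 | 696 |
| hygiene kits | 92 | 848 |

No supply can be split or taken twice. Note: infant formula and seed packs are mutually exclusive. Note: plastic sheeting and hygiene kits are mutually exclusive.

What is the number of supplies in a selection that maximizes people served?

7

Best achievable people served is 4030.
cooking oil + jerry cans + tool kits + blanket bundles + infant formula + school kits + hygiene kits hits 4030 at 371 kg.
All optima have 7 supplies.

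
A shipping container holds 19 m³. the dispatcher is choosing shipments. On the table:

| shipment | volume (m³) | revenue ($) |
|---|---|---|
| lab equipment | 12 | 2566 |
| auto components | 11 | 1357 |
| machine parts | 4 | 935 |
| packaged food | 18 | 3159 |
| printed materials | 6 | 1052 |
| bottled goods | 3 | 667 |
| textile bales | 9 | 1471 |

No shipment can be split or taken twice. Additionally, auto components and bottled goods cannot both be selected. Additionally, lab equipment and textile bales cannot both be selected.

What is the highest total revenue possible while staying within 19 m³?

Density check — machine parts 233.75, bottled goods 222.33, lab equipment 213.83, packaged food 175.50 are the best per m³.
Lab equipment + machine parts + bottled goods uses 19 of the 19 m³ and totals 4168.
The closest alternative, lab equipment + printed materials, reaches only 3618.

4168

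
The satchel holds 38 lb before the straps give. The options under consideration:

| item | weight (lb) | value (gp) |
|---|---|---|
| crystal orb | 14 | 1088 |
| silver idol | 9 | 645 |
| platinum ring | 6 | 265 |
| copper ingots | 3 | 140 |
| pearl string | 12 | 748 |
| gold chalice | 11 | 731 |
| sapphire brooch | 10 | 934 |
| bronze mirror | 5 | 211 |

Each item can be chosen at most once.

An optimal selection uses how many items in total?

Optimal total is 2893.
One optimal bundle: crystal orb + copper ingots + gold chalice + sapphire brooch (38 lb).
All optima have 4 items.

4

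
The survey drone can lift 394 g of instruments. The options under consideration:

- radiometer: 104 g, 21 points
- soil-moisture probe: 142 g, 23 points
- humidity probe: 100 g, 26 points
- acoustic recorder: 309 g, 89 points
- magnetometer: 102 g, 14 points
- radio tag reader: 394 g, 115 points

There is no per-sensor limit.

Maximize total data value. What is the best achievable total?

115

Best packing: radio tag reader — 394 g, 115 total.
Nothing else within 394 g beats 115.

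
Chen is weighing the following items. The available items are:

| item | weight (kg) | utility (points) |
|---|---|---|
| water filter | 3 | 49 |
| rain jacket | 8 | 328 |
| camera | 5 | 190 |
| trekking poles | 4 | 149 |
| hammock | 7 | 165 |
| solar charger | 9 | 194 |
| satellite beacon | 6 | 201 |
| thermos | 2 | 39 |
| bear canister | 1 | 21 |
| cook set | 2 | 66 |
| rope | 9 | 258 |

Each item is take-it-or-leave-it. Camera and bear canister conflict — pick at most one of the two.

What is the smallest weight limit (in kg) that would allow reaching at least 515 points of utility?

13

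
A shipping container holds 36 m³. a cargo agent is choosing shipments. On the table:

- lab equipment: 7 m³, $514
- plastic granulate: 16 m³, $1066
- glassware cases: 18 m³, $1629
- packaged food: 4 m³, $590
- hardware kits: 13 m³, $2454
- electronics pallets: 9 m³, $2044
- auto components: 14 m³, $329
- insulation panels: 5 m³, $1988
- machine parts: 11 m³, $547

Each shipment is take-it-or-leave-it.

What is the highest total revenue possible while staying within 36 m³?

Ranking by ratio (revenue/m³): insulation panels 397.60, electronics pallets 227.11, hardware kits 188.77, packaged food 147.50.
Taking packaged food + hardware kits + electronics pallets + insulation panels: 31 m³ used, 7076 in revenue.
Next best is lab equipment + hardware kits + electronics pallets + insulation panels at 7000 (34 m³) — short by 76.

7076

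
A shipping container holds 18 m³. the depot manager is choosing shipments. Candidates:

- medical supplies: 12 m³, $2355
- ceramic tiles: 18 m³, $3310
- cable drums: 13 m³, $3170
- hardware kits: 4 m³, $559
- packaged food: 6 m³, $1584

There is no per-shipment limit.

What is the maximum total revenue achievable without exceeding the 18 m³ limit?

4752

Taking 3×packaged food: 18 m³ used, 4752 in revenue.
Every other selection either busts 18 m³ or fails to beat 4752.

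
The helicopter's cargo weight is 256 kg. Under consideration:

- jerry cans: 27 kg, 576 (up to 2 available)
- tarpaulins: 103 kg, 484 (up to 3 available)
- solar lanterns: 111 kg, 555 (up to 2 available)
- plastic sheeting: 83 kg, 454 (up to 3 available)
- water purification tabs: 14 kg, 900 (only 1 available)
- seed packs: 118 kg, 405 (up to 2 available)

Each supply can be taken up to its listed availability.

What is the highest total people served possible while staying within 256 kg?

Filling by ratio: 2×jerry cans + 2×plastic sheeting + water purification tabs for 2960, with 22 kg left unused.
Dropping plastic sheeting frees 83 kg; slotting in tarpaulins (103 kg) lifts the total to 2990 at 254 kg.

2990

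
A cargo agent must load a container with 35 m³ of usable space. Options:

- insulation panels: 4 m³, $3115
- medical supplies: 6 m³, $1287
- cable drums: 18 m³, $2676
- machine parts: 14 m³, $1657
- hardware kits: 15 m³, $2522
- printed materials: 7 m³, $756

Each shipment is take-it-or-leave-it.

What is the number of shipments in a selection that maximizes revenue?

4

The maximum revenue within 35 m³ is 7834.
For example insulation panels + medical supplies + cable drums + printed materials achieves it, using 35 m³.
All optima have 4 shipments.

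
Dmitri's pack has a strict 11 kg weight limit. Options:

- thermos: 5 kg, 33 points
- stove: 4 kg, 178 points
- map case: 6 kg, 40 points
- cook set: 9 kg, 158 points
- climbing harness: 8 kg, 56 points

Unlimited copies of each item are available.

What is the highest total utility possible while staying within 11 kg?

356

Best packing: 2×stove — 8 kg, 356 total.
That's the maximum — no swap from here does better than 356.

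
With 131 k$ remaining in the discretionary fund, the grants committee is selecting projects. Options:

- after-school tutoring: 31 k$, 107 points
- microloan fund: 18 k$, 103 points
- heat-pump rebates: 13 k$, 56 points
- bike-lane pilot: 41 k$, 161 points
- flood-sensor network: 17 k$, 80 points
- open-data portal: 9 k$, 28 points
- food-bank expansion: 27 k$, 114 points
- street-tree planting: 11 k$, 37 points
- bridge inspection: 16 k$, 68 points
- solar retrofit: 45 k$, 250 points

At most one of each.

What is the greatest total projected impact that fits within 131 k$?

Greedy by ratio would take microloan fund + heat-pump rebates + flood-sensor network + open-data portal + street-tree planting + bridge inspection + solar retrofit: 129 k$ used, total 622.
The 25 k$ tied up in open-data portal and bridge inspection is better spent on food-bank expansion — total rises to 640 (131 k$).

640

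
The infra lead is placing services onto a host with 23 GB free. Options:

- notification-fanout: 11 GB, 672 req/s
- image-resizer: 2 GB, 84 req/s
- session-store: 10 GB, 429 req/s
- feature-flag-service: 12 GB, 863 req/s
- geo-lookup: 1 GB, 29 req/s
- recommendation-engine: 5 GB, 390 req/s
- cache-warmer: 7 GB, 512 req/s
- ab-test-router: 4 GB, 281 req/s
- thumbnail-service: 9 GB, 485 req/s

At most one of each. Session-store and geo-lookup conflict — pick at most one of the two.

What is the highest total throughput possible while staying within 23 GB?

1656

The ratio heuristic lands on image-resizer + geo-lookup + recommendation-engine + cache-warmer + ab-test-router (1296) but leaves 4 GB idle.
Dropping image-resizer and geo-lookup and recommendation-engine frees 8 GB; slotting in feature-flag-service (12 GB) lifts the total to 1656 at 23 GB.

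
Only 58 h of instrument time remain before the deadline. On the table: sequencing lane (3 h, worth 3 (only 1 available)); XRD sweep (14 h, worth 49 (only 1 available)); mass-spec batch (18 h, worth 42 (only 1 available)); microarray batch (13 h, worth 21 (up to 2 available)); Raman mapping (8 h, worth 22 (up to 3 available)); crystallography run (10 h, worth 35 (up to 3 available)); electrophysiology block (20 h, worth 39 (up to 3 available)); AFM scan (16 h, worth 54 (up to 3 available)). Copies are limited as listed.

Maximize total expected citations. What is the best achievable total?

Greedy by ratio would take sequencing lane + XRD sweep + Raman mapping + 3×crystallography run: 55 h used, total 179.
But crystallography run + 3×AFM scan fits in 58 h and reaches 197.
No other feasible combination exceeds 197.

197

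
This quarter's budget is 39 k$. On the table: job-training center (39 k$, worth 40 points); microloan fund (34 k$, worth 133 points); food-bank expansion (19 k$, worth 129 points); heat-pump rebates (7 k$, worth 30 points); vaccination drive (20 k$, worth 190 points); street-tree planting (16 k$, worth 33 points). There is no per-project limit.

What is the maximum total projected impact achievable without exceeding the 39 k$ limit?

319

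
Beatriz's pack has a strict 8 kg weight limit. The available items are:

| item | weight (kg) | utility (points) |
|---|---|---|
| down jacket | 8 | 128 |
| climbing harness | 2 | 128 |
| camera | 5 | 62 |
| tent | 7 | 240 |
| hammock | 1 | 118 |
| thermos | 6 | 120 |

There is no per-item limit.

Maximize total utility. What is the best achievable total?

944

By utility per kg: hammock 118.00, climbing harness 64.00, tent 34.29 lead.
8×hammock uses 8 of the 8 kg and totals 944.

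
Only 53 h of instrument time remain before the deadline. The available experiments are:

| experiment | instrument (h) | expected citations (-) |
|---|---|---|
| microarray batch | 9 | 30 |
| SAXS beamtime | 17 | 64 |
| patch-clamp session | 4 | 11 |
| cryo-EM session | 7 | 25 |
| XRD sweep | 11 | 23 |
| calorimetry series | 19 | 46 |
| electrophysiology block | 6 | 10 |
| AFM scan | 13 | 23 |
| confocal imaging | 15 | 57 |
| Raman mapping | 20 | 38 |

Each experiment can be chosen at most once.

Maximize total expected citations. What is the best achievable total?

187

Microarray batch + SAXS beamtime + patch-clamp session + cryo-EM session + confocal imaging uses 52 of the 53 h and totals 187.
Nothing else within 53 h beats 187.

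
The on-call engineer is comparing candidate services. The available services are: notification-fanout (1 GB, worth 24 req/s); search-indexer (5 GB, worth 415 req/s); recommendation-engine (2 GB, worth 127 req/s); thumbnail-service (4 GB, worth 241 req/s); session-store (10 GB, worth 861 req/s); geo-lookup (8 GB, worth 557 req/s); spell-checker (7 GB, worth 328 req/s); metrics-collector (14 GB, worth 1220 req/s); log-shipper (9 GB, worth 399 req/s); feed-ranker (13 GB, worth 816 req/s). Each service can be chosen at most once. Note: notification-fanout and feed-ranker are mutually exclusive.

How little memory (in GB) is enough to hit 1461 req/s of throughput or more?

18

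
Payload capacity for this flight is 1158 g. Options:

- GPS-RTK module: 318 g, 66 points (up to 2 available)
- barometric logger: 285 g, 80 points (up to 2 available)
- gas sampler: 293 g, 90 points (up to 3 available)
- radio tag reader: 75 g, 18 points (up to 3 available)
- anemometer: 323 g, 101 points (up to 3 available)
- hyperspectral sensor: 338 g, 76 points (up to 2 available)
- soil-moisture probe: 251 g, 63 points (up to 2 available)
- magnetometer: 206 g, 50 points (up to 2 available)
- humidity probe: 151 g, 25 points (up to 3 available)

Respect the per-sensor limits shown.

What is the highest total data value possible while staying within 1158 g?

342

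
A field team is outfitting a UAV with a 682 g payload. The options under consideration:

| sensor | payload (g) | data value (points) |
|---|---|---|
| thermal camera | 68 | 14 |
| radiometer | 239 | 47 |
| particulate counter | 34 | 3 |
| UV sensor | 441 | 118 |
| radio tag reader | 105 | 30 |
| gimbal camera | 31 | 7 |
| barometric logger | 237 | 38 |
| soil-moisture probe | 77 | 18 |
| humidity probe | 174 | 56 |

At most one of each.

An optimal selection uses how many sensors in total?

The maximum data value within 682 g is 184.
For example particulate counter + UV sensor + gimbal camera + humidity probe achieves it, using 680 g.
Every optimal selection uses 4 sensors.

4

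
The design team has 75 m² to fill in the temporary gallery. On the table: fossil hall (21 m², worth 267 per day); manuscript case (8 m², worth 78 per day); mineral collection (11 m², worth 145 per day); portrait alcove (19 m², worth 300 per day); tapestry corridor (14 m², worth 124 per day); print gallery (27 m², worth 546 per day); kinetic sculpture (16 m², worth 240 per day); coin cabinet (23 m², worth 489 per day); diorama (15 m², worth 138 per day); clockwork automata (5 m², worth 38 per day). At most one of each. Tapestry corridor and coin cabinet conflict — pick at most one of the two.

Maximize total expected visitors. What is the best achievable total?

Portrait alcove + print gallery + coin cabinet + clockwork automata uses 74 of the 75 m² and totals 1373.

1373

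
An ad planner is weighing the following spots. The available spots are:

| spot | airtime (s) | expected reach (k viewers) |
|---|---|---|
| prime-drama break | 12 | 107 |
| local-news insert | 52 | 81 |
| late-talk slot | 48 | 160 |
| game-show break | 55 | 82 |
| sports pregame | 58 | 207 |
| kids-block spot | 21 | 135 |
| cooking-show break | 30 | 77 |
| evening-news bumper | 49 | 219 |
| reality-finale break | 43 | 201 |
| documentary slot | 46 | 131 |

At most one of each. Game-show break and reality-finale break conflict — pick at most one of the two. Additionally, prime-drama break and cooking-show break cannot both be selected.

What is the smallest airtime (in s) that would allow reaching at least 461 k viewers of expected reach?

Look for the lowest-airtime combination reaching 461.
prime-drama break + kids-block spot + evening-news bumper: 461 expected reach at 82 s.
Below 82 s the best achievable stays under 461.

82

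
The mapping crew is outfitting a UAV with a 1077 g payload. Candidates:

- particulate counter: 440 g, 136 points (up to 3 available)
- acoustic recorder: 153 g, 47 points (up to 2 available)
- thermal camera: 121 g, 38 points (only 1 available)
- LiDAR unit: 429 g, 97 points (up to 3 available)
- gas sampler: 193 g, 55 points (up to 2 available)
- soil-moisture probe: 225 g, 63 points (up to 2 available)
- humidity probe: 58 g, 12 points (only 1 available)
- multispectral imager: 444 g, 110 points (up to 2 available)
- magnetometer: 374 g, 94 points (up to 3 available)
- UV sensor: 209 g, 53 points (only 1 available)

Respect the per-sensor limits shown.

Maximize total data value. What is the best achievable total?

Greedy by ratio would take 2×particulate counter + thermal camera + humidity probe: 1059 g used, total 322.
Dropping thermal camera and humidity probe frees 179 g; slotting in gas sampler (193 g) lifts the total to 327 at 1073 g.
No other feasible combination exceeds 327.

327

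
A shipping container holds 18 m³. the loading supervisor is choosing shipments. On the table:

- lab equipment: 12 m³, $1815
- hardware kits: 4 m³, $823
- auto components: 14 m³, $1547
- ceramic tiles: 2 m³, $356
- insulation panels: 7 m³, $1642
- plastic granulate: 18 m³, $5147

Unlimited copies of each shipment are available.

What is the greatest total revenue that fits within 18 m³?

5147

Ranking by ratio (revenue/m³): plastic granulate 285.94, insulation panels 234.57, hardware kits 205.75, ceramic tiles 178.00.
Plastic granulate uses 18 of the 18 m³ and totals 5147.
That's the maximum — no swap from here does better than 5147.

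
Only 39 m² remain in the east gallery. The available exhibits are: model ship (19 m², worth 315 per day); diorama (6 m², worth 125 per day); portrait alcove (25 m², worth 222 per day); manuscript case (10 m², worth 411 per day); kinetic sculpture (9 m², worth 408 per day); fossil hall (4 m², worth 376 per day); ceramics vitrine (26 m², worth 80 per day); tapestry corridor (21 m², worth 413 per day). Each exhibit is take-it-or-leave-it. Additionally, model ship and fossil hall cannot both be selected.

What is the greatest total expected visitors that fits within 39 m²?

1320

Taking diorama + manuscript case + kinetic sculpture + fossil hall: 29 m² used, 1320 in expected visitors.
An exhaustive check of the 256 subsets confirms 1320.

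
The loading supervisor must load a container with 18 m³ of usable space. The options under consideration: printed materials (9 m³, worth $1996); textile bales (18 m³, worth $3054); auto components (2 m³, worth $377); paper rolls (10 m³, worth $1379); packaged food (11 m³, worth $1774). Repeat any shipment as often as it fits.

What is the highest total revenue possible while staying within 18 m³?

3992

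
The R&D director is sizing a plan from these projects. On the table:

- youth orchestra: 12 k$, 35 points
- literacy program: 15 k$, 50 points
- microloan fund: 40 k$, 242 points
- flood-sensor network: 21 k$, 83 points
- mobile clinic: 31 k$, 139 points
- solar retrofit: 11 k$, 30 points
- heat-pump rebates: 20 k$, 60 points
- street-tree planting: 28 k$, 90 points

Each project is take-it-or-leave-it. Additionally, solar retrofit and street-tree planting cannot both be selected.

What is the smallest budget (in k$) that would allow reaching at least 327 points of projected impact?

67

Minimise k$ subject to total projected impact ≥ 327.
youth orchestra + literacy program + microloan fund reaches 327 using 67 k$.
Any bundle with less than 67 k$ falls short of 327.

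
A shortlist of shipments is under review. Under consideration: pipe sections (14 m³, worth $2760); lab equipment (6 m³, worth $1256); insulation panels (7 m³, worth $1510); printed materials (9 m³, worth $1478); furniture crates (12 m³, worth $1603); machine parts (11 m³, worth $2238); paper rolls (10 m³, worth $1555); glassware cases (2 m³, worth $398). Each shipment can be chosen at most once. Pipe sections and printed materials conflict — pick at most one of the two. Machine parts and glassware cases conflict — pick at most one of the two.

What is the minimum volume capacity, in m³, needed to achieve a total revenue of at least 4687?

Look for the lowest-volume combination reaching 4687.
lab equipment + insulation panels + machine parts reaches 5004 using 24 m³.
Any bundle with less than 24 m³ falls short of 4687.

24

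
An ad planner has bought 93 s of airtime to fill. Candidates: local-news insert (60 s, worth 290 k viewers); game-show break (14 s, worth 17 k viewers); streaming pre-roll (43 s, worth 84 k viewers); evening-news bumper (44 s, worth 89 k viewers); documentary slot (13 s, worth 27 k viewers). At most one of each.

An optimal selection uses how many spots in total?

3

The maximum expected reach within 93 s is 334.
For example local-news insert + game-show break + documentary slot achieves it, using 87 s.
All optima have 3 spots.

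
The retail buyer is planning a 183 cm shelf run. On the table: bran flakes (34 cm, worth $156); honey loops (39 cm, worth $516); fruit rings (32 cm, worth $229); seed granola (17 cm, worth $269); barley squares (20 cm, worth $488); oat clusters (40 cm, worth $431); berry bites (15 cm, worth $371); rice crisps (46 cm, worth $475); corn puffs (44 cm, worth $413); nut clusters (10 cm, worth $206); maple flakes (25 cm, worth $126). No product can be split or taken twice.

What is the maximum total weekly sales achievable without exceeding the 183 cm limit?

2554

Filling by ratio: honey loops + fruit rings + seed granola + barley squares + oat clusters + berry bites + nut clusters for 2510, with 10 cm left unused.
The 40 cm tied up in oat clusters is better spent on rice crisps — total rises to 2554 (179 cm).
Next best is honey loops + seed granola + barley squares + oat clusters + berry bites + rice crisps at 2550 (177 cm) — short by 4.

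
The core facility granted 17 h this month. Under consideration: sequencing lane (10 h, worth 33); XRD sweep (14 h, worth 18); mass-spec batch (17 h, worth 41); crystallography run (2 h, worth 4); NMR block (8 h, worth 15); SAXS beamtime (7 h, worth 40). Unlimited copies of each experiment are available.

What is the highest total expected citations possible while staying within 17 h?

By expected citations per h: SAXS beamtime 5.71, sequencing lane 3.30, mass-spec batch 2.41 lead.
The ratio ordering already packs tightly: crystallography run + 2×SAXS beamtime, 16 h, 84.

84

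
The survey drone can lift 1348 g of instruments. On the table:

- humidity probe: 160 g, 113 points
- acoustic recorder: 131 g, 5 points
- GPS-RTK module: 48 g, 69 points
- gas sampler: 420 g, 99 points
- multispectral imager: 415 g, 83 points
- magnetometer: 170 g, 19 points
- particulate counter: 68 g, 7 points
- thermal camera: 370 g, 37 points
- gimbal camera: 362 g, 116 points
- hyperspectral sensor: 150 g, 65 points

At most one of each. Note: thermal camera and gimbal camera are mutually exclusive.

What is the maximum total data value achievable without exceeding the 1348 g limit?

Humidity probe + GPS-RTK module + gas sampler + magnetometer + gimbal camera + hyperspectral sensor uses 1310 of the 1348 g and totals 481.
Every other selection either busts 1348 g or breaks a pairing rule or fails to beat 481.

481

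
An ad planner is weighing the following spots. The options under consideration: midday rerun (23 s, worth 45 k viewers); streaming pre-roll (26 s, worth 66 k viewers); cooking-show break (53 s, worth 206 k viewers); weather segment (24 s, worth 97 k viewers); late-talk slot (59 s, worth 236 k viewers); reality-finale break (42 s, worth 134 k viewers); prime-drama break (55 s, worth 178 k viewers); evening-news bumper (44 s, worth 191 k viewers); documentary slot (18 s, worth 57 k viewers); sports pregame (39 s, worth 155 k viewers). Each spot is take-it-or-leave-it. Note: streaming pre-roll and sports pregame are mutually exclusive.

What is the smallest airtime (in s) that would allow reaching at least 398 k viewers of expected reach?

Minimise s subject to total expected reach ≥ 398.
evening-news bumper + documentary slot + sports pregame reaches 403 using 101 s.
No combination under 101 s hits 398.

101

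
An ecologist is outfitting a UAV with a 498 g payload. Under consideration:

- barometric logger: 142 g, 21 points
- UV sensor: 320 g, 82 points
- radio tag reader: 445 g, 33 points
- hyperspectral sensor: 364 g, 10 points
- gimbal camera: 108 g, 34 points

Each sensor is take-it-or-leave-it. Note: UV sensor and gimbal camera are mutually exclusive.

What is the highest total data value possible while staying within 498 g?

Taking barometric logger + UV sensor: 462 g used, 103 in data value.
Every other selection either busts 498 g or breaks a pairing rule or fails to beat 103.

103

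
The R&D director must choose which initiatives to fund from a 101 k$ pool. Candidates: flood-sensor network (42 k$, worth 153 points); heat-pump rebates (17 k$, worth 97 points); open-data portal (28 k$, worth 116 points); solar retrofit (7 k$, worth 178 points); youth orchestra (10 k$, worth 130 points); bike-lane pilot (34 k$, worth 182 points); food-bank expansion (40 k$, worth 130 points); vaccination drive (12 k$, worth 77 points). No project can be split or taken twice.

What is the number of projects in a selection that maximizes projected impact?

Optimal total is 703.
For example heat-pump rebates + open-data portal + solar retrofit + youth orchestra + bike-lane pilot achieves it, using 96 k$.
Every optimal selection uses 5 projects.

5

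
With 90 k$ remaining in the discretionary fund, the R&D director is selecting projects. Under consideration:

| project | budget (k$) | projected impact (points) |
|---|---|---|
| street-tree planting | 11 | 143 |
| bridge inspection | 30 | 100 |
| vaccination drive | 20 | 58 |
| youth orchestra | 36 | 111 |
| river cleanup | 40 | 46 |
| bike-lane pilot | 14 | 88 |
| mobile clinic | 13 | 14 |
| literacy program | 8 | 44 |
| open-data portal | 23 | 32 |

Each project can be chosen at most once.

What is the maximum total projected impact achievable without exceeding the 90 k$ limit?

The ratio heuristic lands on street-tree planting + bridge inspection + vaccination drive + bike-lane pilot + literacy program (433) but leaves 7 k$ idle.
Replace bridge inspection with youth orchestra: the trade gains 11 net, giving 444 at 89 k$.
Runner-up street-tree planting + bridge inspection + vaccination drive + bike-lane pilot + literacy program tops out at 433.

444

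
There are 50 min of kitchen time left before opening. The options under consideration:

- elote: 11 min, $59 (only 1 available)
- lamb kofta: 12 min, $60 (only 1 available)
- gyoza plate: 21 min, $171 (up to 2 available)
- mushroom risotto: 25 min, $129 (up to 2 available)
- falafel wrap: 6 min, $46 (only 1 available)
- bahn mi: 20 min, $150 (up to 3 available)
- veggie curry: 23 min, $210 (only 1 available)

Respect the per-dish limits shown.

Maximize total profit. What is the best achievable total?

Best packing: gyoza plate + falafel wrap + veggie curry — 50 min, 427 total.

427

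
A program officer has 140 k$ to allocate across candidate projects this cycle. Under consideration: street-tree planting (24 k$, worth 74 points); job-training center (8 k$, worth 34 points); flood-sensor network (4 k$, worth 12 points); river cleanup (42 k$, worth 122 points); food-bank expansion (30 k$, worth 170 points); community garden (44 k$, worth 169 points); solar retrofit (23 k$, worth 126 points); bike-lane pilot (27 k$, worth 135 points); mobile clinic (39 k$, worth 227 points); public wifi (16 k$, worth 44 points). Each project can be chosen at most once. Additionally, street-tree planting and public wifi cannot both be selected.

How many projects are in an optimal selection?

6

Best achievable projected impact is 714.
For example flood-sensor network + food-bank expansion + solar retrofit + bike-lane pilot + mobile clinic + public wifi achieves it, using 139 k$.
Any selection reaching 714 contains exactly 6 projects.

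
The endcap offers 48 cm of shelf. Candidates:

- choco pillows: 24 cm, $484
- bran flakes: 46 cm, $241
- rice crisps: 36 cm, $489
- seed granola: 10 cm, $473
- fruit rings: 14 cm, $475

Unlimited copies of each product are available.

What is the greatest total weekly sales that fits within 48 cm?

1896

Filling by ratio: 4×seed granola for 1892, with 8 cm left unused.
The 20 cm tied up in 2×seed granola is better spent on 2×fruit rings — total rises to 1896 (48 cm).
That's the maximum — no swap from here does better than 1896.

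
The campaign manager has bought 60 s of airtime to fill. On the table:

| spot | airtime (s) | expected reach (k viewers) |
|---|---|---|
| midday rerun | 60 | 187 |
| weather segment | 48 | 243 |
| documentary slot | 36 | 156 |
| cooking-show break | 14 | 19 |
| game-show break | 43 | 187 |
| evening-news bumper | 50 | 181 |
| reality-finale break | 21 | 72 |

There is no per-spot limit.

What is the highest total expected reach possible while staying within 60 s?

By expected reach per s: weather segment 5.06, game-show break 4.35, documentary slot 4.33 lead.
Weather segment uses 48 of the 60 s and totals 243.
No other feasible combination exceeds 243.

243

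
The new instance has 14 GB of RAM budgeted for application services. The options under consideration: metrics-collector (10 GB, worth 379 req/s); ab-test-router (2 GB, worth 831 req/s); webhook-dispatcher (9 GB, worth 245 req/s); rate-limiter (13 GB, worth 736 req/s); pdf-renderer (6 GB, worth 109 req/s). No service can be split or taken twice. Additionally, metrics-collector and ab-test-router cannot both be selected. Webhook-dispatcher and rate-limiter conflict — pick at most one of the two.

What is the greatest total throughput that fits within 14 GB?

Best packing: ab-test-router + webhook-dispatcher — 11 GB, 1076 total.
Next best is ab-test-router + pdf-renderer at 940 (8 GB) — short by 136.

1076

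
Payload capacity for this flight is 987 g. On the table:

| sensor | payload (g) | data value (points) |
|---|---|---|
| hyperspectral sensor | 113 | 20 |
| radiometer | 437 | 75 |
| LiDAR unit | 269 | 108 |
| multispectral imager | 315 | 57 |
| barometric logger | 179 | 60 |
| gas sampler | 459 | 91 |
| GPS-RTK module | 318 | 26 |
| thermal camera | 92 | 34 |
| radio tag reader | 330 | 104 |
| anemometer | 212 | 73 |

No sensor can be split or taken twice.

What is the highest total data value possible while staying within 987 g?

326

Filling by ratio: hyperspectral sensor + LiDAR unit + barometric logger + thermal camera + anemometer for 295, with 122 g left unused.
The 212 g tied up in anemometer is better spent on radio tag reader — total rises to 326 (983 g).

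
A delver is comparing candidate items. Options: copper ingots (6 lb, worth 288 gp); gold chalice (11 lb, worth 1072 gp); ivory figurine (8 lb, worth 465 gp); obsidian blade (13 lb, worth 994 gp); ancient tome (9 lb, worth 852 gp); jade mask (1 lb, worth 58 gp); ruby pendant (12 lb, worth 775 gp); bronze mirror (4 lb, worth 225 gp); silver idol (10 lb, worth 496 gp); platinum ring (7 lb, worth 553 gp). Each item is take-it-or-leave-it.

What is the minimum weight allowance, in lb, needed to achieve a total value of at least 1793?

Look for the lowest-weight combination reaching 1793.
Taking gold chalice + ancient tome gives 1924 (≥ 1793) for 20 lb.
Below 20 lb the best achievable stays under 1793.

20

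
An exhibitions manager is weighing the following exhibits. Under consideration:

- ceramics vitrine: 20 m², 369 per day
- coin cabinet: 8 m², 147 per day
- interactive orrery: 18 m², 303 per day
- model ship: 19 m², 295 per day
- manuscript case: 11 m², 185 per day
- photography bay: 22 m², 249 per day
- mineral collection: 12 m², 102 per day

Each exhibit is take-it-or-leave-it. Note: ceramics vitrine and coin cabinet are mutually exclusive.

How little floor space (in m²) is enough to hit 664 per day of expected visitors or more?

38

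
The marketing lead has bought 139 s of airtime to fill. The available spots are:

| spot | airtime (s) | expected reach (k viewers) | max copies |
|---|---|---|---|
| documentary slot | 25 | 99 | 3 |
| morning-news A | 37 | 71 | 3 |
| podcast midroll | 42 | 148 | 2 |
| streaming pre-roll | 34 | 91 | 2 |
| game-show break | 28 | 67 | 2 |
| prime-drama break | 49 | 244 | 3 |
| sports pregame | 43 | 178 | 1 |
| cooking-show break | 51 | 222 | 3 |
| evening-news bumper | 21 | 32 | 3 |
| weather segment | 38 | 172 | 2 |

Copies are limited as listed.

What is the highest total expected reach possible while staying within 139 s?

660

The ratio ordering already packs tightly: 2×prime-drama break + weather segment, 136 s, 660.
No other feasible combination exceeds 660.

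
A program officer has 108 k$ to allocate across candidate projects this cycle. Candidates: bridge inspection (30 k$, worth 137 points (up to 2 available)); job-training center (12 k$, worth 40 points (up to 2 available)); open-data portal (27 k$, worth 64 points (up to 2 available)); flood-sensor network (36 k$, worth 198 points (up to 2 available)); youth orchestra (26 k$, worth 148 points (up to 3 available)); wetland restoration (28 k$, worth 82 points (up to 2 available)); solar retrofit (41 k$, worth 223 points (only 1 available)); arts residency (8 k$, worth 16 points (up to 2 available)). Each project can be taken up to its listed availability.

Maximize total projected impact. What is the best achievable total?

581

By projected impact per k$: youth orchestra 5.69, flood-sensor network 5.50, solar retrofit 5.44, bridge inspection 4.57 lead.
The ratio ordering already packs tightly: bridge inspection + 3×youth orchestra, 108 k$, 581.
Every other selection either busts 108 k$ or exceeds an availability limit or fails to beat 581.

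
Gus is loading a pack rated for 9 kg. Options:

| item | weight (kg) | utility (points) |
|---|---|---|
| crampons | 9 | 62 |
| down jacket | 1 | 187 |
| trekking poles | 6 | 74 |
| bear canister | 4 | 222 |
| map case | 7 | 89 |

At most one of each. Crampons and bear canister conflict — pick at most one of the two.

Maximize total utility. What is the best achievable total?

Best packing: down jacket + bear canister — 5 kg, 409 total.

409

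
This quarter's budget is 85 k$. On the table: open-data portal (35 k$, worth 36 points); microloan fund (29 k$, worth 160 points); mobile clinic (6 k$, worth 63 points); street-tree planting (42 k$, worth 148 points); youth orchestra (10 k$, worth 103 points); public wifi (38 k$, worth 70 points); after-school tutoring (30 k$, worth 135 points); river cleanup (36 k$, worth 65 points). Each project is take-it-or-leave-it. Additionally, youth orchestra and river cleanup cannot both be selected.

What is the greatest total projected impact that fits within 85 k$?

461

Best packing: microloan fund + mobile clinic + youth orchestra + after-school tutoring — 75 k$, 461 total.
An exhaustive check of the 256 subsets confirms 461.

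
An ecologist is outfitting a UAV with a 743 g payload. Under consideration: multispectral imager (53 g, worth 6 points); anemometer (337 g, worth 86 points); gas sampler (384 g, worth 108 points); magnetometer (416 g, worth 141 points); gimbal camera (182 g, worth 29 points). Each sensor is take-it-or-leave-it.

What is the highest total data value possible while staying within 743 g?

194

By data value per g: magnetometer 0.34, gas sampler 0.28, anemometer 0.26, gimbal camera 0.16 lead.
Taking the top-ratio sensors first gives multispectral imager + magnetometer + gimbal camera for 176 (651 g).
Using the slack differently, anemometer + gas sampler comes to 194 at 721 g.
Runner-up multispectral imager + magnetometer + gimbal camera tops out at 176.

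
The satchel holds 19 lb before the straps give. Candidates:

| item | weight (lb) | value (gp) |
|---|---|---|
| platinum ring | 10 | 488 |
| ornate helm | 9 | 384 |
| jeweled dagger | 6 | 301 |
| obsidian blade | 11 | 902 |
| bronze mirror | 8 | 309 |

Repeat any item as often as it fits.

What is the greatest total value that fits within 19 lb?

1211

The ratio heuristic lands on jeweled dagger + obsidian blade (1203) but leaves 2 lb idle.
The 6 lb tied up in jeweled dagger is better spent on bronze mirror — total rises to 1211 (19 lb).
No other feasible combination exceeds 1211.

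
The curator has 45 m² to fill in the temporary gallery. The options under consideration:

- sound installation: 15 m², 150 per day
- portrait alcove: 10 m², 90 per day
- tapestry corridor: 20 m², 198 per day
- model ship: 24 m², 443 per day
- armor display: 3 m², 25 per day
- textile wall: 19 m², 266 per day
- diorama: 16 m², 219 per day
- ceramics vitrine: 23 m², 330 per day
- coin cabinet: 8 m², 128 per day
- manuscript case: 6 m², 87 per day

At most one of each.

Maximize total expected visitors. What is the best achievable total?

709

Ranking by ratio (expected visitors/m²): model ship 18.46, coin cabinet 16.00, manuscript case 14.50, ceramics vitrine 14.35.
The ratio heuristic lands on model ship + armor display + coin cabinet + manuscript case (683) but leaves 4 m² idle.
The 17 m² tied up in armor display and coin cabinet and manuscript case is better spent on textile wall — total rises to 709 (43 m²).
The closest alternative, model ship + armor display + diorama, reaches only 687.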